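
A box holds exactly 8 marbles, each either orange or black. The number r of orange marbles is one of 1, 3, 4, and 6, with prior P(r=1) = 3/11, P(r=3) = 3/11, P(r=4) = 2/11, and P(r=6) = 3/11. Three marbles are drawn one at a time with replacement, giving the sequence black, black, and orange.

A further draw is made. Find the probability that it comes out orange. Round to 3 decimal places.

Under each hypothesis, the probability of the observed sequence is: P(data | r = 1) = (7/8)(7/8)(1/8) = 0.095703; P(data | r = 3) = (5/8)(5/8)(3/8) = 0.14648; P(data | r = 4) = (4/8)(4/8)(4/8) = 0.125; P(data | r = 6) = (2/8)(2/8)(6/8) = 0.046875.
Multiplying each by its prior: 3/11 · 0.095703 = 0.026101, 3/11 · 0.14648 = 0.03995, 2/11 · 0.125 = 0.022727, 3/11 · 0.046875 = 0.012784; with total 0.10156.
Normalising, the posterior is P(r = 1 | data) = 0.25699, P(r = 3 | data) = 0.39336, P(r = 4 | data) = 0.22378, P(r = 6 | data) = 0.12587.
So P(orange next | data) = Σ P(orange next | H) P(H | data) = (1/8)(0.25699) + (3/8)(0.39336) + (1/2)(0.22378) + (3/4)(0.12587) = 0.38593.

0.386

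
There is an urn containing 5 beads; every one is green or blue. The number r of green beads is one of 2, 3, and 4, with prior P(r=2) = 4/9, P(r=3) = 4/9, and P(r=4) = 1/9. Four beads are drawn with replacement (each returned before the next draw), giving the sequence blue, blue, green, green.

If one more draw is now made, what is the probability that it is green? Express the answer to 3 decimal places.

For each hypothesis, P(data | H) works out to: P(data | r = 2) = (3/5)(3/5)(2/5)(2/5) = 0.0576; P(data | r = 3) = (2/5)(2/5)(3/5)(3/5) = 0.0576; P(data | r = 4) = (1/5)(1/5)(4/5)(4/5) = 0.0256.
Multiplying each by its prior: 4/9 · 0.0576 = 0.0256, 4/9 · 0.0576 = 0.0256, 1/9 · 0.0256 = 0.0028444; summing to 0.054044.
Dividing through by the total gives posterior P(r = 2 | data) = 0.47368, P(r = 3 | data) = 0.47368, P(r = 4 | data) = 0.052632.
So P(green next | data) = Σ P(green next | H) P(H | data) = (2/5)(0.47368) + (3/5)(0.47368) + (4/5)(0.052632) = 0.51579.

0.516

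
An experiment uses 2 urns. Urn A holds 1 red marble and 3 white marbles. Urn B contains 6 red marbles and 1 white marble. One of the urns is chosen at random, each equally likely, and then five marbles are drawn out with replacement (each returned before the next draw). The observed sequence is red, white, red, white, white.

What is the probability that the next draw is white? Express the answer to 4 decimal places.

0.7044

The likelihood of the observed sequence under each hypothesis: P(data | urn A) = (1/4)(3/4)(1/4)(3/4)(3/4) = 0.026367; P(data | urn B) = (6/7)(1/7)(6/7)(1/7)(1/7) = 0.002142.
The prior-weighted likelihoods are 1/2 · 0.026367 = 0.013184, 1/2 · 0.002142 = 0.001071; summing to 0.014255.
Normalising, the posterior is P(urn A | data) = 0.92487, P(urn B | data) = 0.075133.
So P(white next | data) = Σ P(white next | H) P(H | data) = (3/4)(0.92487) + (1/7)(0.075133) = 0.70438.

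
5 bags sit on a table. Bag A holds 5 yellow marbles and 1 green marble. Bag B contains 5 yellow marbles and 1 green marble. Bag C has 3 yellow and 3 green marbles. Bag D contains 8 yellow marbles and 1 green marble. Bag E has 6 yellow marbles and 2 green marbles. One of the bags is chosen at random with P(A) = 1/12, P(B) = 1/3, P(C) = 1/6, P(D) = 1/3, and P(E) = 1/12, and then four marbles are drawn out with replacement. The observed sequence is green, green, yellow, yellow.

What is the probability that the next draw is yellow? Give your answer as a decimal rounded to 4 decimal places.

0.6898

For each hypothesis, P(data | H) works out to: P(data | bag A) = (1/6)(1/6)(5/6)(5/6) = 0.01929; P(data | bag B) = (1/6)(1/6)(5/6)(5/6) = 0.01929; P(data | bag C) = (3/6)(3/6)(3/6)(3/6) = 0.0625; P(data | bag D) = (1/9)(1/9)(8/9)(8/9) = 0.0097546; P(data | bag E) = (2/8)(2/8)(6/8)(6/8) = 0.035156.
Weighting by the prior gives 1/12 · 0.01929 = 0.0016075, 1/3 · 0.01929 = 0.00643, 1/6 · 0.0625 = 0.010417, 1/3 · 0.0097546 = 0.0032515, 1/12 · 0.035156 = 0.0029297; summing to 0.024635.
The posterior is then P(bag A | data) = 0.065252, P(bag B | data) = 0.26101, P(bag C | data) = 0.42283, P(bag D | data) = 0.13199, P(bag E | data) = 0.11892.
So P(yellow next | data) = Σ P(yellow next | H) P(H | data) = (5/6)(0.065252) + (5/6)(0.26101) + (1/2)(0.42283) + (8/9)(0.13199) + (3/4)(0.11892) = 0.68981.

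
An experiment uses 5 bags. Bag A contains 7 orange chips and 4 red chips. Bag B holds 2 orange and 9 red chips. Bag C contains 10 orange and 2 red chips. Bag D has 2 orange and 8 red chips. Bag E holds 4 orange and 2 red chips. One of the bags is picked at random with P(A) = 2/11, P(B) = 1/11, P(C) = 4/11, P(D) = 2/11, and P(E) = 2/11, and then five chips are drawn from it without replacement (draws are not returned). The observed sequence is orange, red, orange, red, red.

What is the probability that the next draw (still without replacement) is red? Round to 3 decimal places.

0.694

For each hypothesis, P(data | H) works out to: P(data | bag A) = (7/11)(4/10)(6/9)(3/8)(2/7) = 0.018182; P(data | bag B) = (2/11)(9/10)(1/9)(8/8)(7/7) = 0.018182; P(data | bag C) = (10/12)(2/11)(9/10)(1/9)(0/8) = 0; P(data | bag D) = (2/10)(8/9)(1/8)(7/7)(6/6) = 0.022222; P(data | bag E) = (4/6)(2/5)(3/4)(1/3)(0/2) = 0.
Weighting by the prior gives 2/11 · 0.018182 = 0.0033058, 1/11 · 0.018182 = 0.0016529, 4/11 · 0 = 0, 2/11 · 0.022222 = 0.0040404, 2/11 · 0 = 0; with total 0.0089991.
Dividing through by the total gives posterior P(bag A | data) = 0.36735, P(bag B | data) = 0.18367, P(bag C | data) = 0, P(bag D | data) = 0.44898, P(bag E | data) = 0.
Averaging over the posterior, P(red next | data) = (1/6)(0.36735) + (1)(0.18367) + (1)(0.44898) = 0.69388.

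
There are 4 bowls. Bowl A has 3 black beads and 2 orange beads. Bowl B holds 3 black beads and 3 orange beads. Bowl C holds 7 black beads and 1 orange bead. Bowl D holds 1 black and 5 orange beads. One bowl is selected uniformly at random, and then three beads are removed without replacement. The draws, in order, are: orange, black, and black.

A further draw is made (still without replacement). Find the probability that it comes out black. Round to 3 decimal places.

The likelihood of the observed sequence under each hypothesis: P(data | bowl A) = (2/5)(3/4)(2/3) = 1/5; P(data | bowl B) = (3/6)(3/5)(2/4) = 3/20; P(data | bowl C) = (1/8)(7/7)(6/6) = 1/8; P(data | bowl D) = (5/6)(1/5)(0/4) = 0.
Multiplying each by its prior: 1/4 · 1/5 = 1/20, 1/4 · 3/20 = 3/80, 1/4 · 1/8 = 1/32, 1/4 · 0 = 0; these sum to 19/160.
The posterior is then P(bowl A | data) = 8/19, P(bowl B | data) = 6/19, P(bowl C | data) = 5/19, P(bowl D | data) = 0.
Averaging over the posterior, P(black next | data) = (1/2)(8/19) + (1/3)(6/19) + (1)(5/19) = 11/19.

0.579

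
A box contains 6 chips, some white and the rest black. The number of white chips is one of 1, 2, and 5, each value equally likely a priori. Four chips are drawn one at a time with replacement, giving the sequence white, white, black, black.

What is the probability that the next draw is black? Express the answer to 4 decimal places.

0.5936

For each hypothesis, P(data | H) works out to: P(data | r = 1) = (1/6)(1/6)(5/6)(5/6) = 0.01929; P(data | r = 2) = (2/6)(2/6)(4/6)(4/6) = 0.049383; P(data | r = 5) = (5/6)(5/6)(1/6)(1/6) = 0.01929.
Multiplying each by its prior: 1/3 · 0.01929 = 0.00643, 1/3 · 0.049383 = 0.016461, 1/3 · 0.01929 = 0.00643; with total 0.029321.
Normalising, the posterior is P(r = 1 | data) = 0.2193, P(r = 2 | data) = 0.5614, P(r = 5 | data) = 0.2193.
Averaging over the posterior, P(black next | data) = (5/6)(0.2193) + (2/3)(0.5614) + (1/6)(0.2193) = 0.59357.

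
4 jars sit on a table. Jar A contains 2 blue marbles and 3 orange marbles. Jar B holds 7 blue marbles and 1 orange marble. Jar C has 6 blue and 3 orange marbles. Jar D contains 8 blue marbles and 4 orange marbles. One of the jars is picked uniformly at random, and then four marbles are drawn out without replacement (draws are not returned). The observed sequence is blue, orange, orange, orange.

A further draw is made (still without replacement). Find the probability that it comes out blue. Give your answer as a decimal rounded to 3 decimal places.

Compute the likelihood of the observed sequence for each case: P(data | jar A) = (2/5)(3/4)(2/3)(1/2) = 0.1; P(data | jar B) = (7/8)(1/7)(0/6) = 0; P(data | jar C) = (6/9)(3/8)(2/7)(1/6) = 0.011905; P(data | jar D) = (8/12)(4/11)(3/10)(2/9) = 0.016162.
Weighting by the prior gives 1/4 · 0.1 = 0.025, 1/4 · 0 = 0, 1/4 · 0.011905 = 0.0029762, 1/4 · 0.016162 = 0.0040404; summing to 0.032017.
The posterior is then P(jar A | data) = 0.78085, P(jar B | data) = 0, P(jar C | data) = 0.092958, P(jar D | data) = 0.1262.
So P(blue next | data) = Σ P(blue next | H) P(H | data) = (1)(0.78085) + (1)(0.092958) + (7/8)(0.1262) = 0.98423.

0.984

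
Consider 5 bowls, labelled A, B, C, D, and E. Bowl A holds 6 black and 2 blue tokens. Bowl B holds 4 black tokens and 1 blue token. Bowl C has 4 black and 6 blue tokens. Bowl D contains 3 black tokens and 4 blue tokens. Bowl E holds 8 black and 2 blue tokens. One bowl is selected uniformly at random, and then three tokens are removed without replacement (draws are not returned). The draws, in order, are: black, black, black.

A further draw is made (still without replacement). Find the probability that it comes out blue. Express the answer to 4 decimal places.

0.4148

Compute the likelihood of the observed sequence for each case: P(data | bowl A) = (6/8)(5/7)(4/6) = 5/14; P(data | bowl B) = (4/5)(3/4)(2/3) = 2/5; P(data | bowl C) = (4/10)(3/9)(2/8) = 1/30; P(data | bowl D) = (3/7)(2/6)(1/5) = 1/35; P(data | bowl E) = (8/10)(7/9)(6/8) = 7/15.
The prior-weighted likelihoods are 1/5 · 5/14 = 1/14, 1/5 · 2/5 = 2/25, 1/5 · 1/30 = 1/150, 1/5 · 1/35 = 1/175, 1/5 · 7/15 = 7/75; these sum to 9/35.
Dividing through by the total gives posterior P(bowl A | data) = 5/18, P(bowl B | data) = 14/45, P(bowl C | data) = 7/270, P(bowl D | data) = 1/45, P(bowl E | data) = 49/135.
So P(blue next | data) = Σ P(blue next | H) P(H | data) = (2/5)(5/18) + (1/2)(14/45) + (6/7)(7/270) + (1)(1/45) + (2/7)(49/135) = 56/135.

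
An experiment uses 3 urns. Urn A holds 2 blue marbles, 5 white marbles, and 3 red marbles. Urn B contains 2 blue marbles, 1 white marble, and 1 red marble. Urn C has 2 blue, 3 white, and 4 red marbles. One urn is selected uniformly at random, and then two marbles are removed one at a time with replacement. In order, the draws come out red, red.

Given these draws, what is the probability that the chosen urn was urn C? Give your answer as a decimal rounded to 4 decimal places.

0.5643

The likelihood of the observed sequence under each hypothesis: P(data | urn A) = (3/10)(3/10) = 0.09; P(data | urn B) = (1/4)(1/4) = 0.0625; P(data | urn C) = (4/9)(4/9) = 0.19753.
Weighting by the prior gives 1/3 · 0.09 = 0.03, 1/3 · 0.0625 = 0.020833, 1/3 · 0.19753 = 0.065844; these sum to 0.11668.
By Bayes' rule, P(urn C | data) = (0.065844) / (0.11668) = 0.56432.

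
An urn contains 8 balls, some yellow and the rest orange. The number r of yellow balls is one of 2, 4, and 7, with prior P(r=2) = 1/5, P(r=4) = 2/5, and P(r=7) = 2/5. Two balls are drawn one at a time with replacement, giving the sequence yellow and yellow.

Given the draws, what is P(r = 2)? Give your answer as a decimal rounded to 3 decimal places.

Compute the likelihood of the observed sequence for each case: P(data | r = 2) = (2/8)(2/8) = 1/16; P(data | r = 4) = (4/8)(4/8) = 1/4; P(data | r = 7) = (7/8)(7/8) = 49/64.
Weighting by the prior gives 1/5 · 1/16 = 1/80, 2/5 · 1/4 = 1/10, 2/5 · 49/64 = 49/160; with total 67/160.
Hence P(r = 2 | data) = (1/80) / (67/160) = 2/67.

0.030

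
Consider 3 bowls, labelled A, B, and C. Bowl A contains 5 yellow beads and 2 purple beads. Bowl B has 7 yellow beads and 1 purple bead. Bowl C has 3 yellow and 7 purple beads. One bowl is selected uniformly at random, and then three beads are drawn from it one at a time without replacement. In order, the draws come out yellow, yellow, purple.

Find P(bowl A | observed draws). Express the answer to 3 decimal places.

0.510

The likelihood of the observed sequence under each hypothesis: P(data | bowl A) = (5/7)(4/6)(2/5) = 0.19048; P(data | bowl B) = (7/8)(6/7)(1/6) = 0.125; P(data | bowl C) = (3/10)(2/9)(7/8) = 0.058333.
Multiplying each by its prior: 1/3 · 0.19048 = 0.063492, 1/3 · 0.125 = 0.041667, 1/3 · 0.058333 = 0.019444; these sum to 0.1246.
By Bayes' rule, P(bowl A | data) = (0.063492) / (0.1246) = 0.50955.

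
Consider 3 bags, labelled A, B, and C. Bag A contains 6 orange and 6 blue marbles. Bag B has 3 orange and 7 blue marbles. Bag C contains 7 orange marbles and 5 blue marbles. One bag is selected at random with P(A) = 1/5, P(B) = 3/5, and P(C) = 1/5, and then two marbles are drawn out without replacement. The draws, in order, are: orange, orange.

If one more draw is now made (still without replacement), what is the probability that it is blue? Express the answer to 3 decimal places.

Under each hypothesis, the probability of the observed sequence is: P(data | bag A) = (6/12)(5/11) = 5/22; P(data | bag B) = (3/10)(2/9) = 1/15; P(data | bag C) = (7/12)(6/11) = 7/22.
The prior-weighted likelihoods are 1/5 · 5/22 = 1/22, 3/5 · 1/15 = 1/25, 1/5 · 7/22 = 7/110; summing to 41/275.
The posterior is then P(bag A | data) = 25/82, P(bag B | data) = 11/41, P(bag C | data) = 35/82.
So P(blue next | data) = Σ P(blue next | H) P(H | data) = (3/5)(25/82) + (7/8)(11/41) + (1/2)(35/82) = 207/328.

0.631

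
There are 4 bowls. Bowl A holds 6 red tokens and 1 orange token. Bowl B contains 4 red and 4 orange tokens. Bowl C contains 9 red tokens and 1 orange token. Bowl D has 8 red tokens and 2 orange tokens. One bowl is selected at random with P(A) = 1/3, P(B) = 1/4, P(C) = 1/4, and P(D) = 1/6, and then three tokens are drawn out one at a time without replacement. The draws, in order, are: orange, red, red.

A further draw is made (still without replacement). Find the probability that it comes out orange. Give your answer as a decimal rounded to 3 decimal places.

0.187

For each hypothesis, P(data | H) works out to: P(data | bowl A) = (1/7)(6/6)(5/5) = 1/7; P(data | bowl B) = (4/8)(4/7)(3/6) = 1/7; P(data | bowl C) = (1/10)(9/9)(8/8) = 1/10; P(data | bowl D) = (2/10)(8/9)(7/8) = 7/45.
Weighting by the prior gives 1/3 · 1/7 = 1/21, 1/4 · 1/7 = 1/28, 1/4 · 1/10 = 1/40, 1/6 · 7/45 = 7/270; with total 29/216.
The posterior is then P(bowl A | data) = 72/203, P(bowl B | data) = 54/203, P(bowl C | data) = 27/145, P(bowl D | data) = 28/145.
The predictive probability is P(orange next | data) = (0)(72/203) + (3/5)(54/203) + (0)(27/145) + (1/7)(28/145) = 38/203.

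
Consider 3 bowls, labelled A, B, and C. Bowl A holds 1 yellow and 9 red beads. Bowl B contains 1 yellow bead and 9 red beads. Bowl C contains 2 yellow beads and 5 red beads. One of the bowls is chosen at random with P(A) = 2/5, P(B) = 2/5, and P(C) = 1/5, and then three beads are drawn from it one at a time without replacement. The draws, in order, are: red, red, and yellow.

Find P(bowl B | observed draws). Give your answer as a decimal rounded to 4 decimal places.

The likelihood of the observed sequence under each hypothesis: P(data | bowl A) = (9/10)(8/9)(1/8) = 1/10; P(data | bowl B) = (9/10)(8/9)(1/8) = 1/10; P(data | bowl C) = (5/7)(4/6)(2/5) = 4/21.
Multiplying each by its prior: 2/5 · 1/10 = 1/25, 2/5 · 1/10 = 1/25, 1/5 · 4/21 = 4/105; with total 62/525.
By Bayes' rule, P(bowl B | data) = (1/25) / (62/525) = 21/62.

0.3387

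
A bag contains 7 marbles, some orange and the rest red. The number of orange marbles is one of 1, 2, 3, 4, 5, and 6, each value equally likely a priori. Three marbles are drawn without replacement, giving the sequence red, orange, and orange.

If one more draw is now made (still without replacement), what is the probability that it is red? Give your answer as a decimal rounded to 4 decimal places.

Compute the likelihood of the observed sequence for each case: P(data | r = 1) = (6/7)(1/6)(0/5) = 0; P(data | r = 2) = (5/7)(2/6)(1/5) = 1/21; P(data | r = 3) = (4/7)(3/6)(2/5) = 4/35; P(data | r = 4) = (3/7)(4/6)(3/5) = 6/35; P(data | r = 5) = (2/7)(5/6)(4/5) = 4/21; P(data | r = 6) = (1/7)(6/6)(5/5) = 1/7.
Weighting by the prior gives 1/6 · 0 = 0, 1/6 · 1/21 = 1/126, 1/6 · 4/35 = 2/105, 1/6 · 6/35 = 1/35, 1/6 · 4/21 = 2/63, 1/6 · 1/7 = 1/42; these sum to 1/9.
Dividing through by the total gives posterior P(r = 1 | data) = 0, P(r = 2 | data) = 1/14, P(r = 3 | data) = 6/35, P(r = 4 | data) = 9/35, P(r = 5 | data) = 2/7, P(r = 6 | data) = 3/14.
Averaging over the posterior, P(red next | data) = (1)(1/14) + (3/4)(6/35) + (1/2)(9/35) + (1/4)(2/7) + (0)(3/14) = 2/5.

0.4000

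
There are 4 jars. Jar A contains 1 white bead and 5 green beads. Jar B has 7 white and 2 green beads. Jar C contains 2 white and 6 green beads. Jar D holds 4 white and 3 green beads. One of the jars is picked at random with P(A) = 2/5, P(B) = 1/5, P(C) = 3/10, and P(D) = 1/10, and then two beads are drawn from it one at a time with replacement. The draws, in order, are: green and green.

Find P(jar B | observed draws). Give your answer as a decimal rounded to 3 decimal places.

0.021

Under each hypothesis, the probability of the observed sequence is: P(data | jar A) = (5/6)(5/6) = 0.69444; P(data | jar B) = (2/9)(2/9) = 0.049383; P(data | jar C) = (6/8)(6/8) = 0.5625; P(data | jar D) = (3/7)(3/7) = 0.18367.
Multiplying each by its prior: 2/5 · 0.69444 = 0.27778, 1/5 · 0.049383 = 0.0098765, 3/10 · 0.5625 = 0.16875, 1/10 · 0.18367 = 0.018367; summing to 0.47477.
Therefore the posterior P(jar B | data) = (0.0098765) / (0.47477) = 0.020803.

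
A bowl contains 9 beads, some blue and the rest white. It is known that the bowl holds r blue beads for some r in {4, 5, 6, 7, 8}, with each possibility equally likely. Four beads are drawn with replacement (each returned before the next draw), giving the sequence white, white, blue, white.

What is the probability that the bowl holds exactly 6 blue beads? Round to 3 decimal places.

0.155

Compute the likelihood of the observed sequence for each case: P(data | r = 4) = (5/9)(5/9)(4/9)(5/9) = 0.076208; P(data | r = 5) = (4/9)(4/9)(5/9)(4/9) = 0.048773; P(data | r = 6) = (3/9)(3/9)(6/9)(3/9) = 0.024691; P(data | r = 7) = (2/9)(2/9)(7/9)(2/9) = 0.0085353; P(data | r = 8) = (1/9)(1/9)(8/9)(1/9) = 0.0012193.
Multiplying each by its prior: 1/5 · 0.076208 = 0.015242, 1/5 · 0.048773 = 0.0097546, 1/5 · 0.024691 = 0.0049383, 1/5 · 0.0085353 = 0.0017071, 1/5 · 0.0012193 = 0.00024387; with total 0.031885.
Therefore the posterior P(r = 6 | data) = (0.0049383) / (0.031885) = 0.15488.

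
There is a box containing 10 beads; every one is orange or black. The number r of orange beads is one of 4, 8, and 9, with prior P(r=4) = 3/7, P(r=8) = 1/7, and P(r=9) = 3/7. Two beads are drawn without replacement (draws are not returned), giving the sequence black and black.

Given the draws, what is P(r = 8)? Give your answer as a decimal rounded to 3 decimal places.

0.022

Compute the likelihood of the observed sequence for each case: P(data | r = 4) = (6/10)(5/9) = 1/3; P(data | r = 8) = (2/10)(1/9) = 1/45; P(data | r = 9) = (1/10)(0/9) = 0.
Multiplying each by its prior: 3/7 · 1/3 = 1/7, 1/7 · 1/45 = 1/315, 3/7 · 0 = 0; with total 46/315.
By Bayes' rule, P(r = 8 | data) = (1/315) / (46/315) = 1/46.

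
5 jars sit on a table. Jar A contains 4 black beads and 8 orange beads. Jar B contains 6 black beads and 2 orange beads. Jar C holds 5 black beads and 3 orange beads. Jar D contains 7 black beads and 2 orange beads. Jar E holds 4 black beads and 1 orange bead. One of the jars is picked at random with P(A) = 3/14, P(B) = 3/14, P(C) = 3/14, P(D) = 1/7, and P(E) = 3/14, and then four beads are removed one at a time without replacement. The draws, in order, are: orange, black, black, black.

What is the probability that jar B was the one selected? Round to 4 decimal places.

Under each hypothesis, the probability of the observed sequence is: P(data | jar A) = (8/12)(4/11)(3/10)(2/9) = 0.016162; P(data | jar B) = (2/8)(6/7)(5/6)(4/5) = 0.14286; P(data | jar C) = (3/8)(5/7)(4/6)(3/5) = 0.10714; P(data | jar D) = (2/9)(7/8)(6/7)(5/6) = 0.13889; P(data | jar E) = (1/5)(4/4)(3/3)(2/2) = 0.2.
Weighting by the prior gives 3/14 · 0.016162 = 0.0034632, 3/14 · 0.14286 = 0.030612, 3/14 · 0.10714 = 0.022959, 1/7 · 0.13889 = 0.019841, 3/14 · 0.2 = 0.042857; summing to 0.11973.
Therefore the posterior P(jar B | data) = (0.030612) / (0.11973) = 0.25567.

0.2557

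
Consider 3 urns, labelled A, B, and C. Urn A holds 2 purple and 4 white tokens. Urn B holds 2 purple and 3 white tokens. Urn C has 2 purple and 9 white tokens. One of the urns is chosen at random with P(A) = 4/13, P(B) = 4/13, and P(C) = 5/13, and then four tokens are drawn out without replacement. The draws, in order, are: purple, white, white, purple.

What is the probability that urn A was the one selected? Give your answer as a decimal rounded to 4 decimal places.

The likelihood of the observed sequence under each hypothesis: P(data | urn A) = (2/6)(4/5)(3/4)(1/3) = 1/15; P(data | urn B) = (2/5)(3/4)(2/3)(1/2) = 1/10; P(data | urn C) = (2/11)(9/10)(8/9)(1/8) = 1/55.
Weighting by the prior gives 4/13 · 1/15 = 4/195, 4/13 · 1/10 = 2/65, 5/13 · 1/55 = 1/143; with total 25/429.
By Bayes' rule, P(urn A | data) = (4/195) / (25/429) = 44/125.

0.3520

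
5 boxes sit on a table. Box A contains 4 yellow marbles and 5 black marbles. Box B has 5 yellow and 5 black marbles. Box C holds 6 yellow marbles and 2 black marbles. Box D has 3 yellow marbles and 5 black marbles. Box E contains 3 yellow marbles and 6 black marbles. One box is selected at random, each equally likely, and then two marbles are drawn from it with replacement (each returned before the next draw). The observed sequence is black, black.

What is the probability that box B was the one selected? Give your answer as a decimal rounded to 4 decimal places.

0.1717

Under each hypothesis, the probability of the observed sequence is: P(data | box A) = (5/9)(5/9) = 0.30864; P(data | box B) = (5/10)(5/10) = 0.25; P(data | box C) = (2/8)(2/8) = 0.0625; P(data | box D) = (5/8)(5/8) = 0.39062; P(data | box E) = (6/9)(6/9) = 0.44444.
Weighting by the prior gives 1/5 · 0.30864 = 0.061728, 1/5 · 0.25 = 0.05, 1/5 · 0.0625 = 0.0125, 1/5 · 0.39062 = 0.078125, 1/5 · 0.44444 = 0.088889; with total 0.29124.
By Bayes' rule, P(box B | data) = (0.05) / (0.29124) = 0.17168.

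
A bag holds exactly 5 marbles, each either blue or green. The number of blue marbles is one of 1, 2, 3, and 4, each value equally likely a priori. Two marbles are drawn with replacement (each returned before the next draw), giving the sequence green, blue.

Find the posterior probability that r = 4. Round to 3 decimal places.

The likelihood of the observed sequence under each hypothesis: P(data | r = 1) = (4/5)(1/5) = 4/25; P(data | r = 2) = (3/5)(2/5) = 6/25; P(data | r = 3) = (2/5)(3/5) = 6/25; P(data | r = 4) = (1/5)(4/5) = 4/25.
Weighting by the prior gives 1/4 · 4/25 = 1/25, 1/4 · 6/25 = 3/50, 1/4 · 6/25 = 3/50, 1/4 · 4/25 = 1/25; with total 1/5.
So P(r = 4 | data) = (1/25) / (1/5) = 1/5.

0.200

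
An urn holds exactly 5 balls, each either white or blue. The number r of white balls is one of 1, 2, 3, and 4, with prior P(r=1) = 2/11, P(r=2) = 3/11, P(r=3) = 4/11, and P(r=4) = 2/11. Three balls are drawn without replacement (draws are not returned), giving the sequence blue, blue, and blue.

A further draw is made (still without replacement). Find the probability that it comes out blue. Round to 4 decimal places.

Compute the likelihood of the observed sequence for each case: P(data | r = 1) = (4/5)(3/4)(2/3) = 2/5; P(data | r = 2) = (3/5)(2/4)(1/3) = 1/10; P(data | r = 3) = (2/5)(1/4)(0/3) = 0; P(data | r = 4) = (1/5)(0/4) = 0.
Weighting by the prior gives 2/11 · 2/5 = 4/55, 3/11 · 1/10 = 3/110, 4/11 · 0 = 0, 2/11 · 0 = 0; summing to 1/10.
Dividing through by the total gives posterior P(r = 1 | data) = 8/11, P(r = 2 | data) = 3/11, P(r = 3 | data) = 0, P(r = 4 | data) = 0.
Averaging over the posterior, P(blue next | data) = (1/2)(8/11) + (0)(3/11) = 4/11.

0.3636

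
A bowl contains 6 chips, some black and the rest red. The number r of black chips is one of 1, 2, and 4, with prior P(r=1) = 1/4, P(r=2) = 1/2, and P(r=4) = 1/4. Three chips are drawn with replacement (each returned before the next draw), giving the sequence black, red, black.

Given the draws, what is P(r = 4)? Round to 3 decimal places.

0.464

The likelihood of the observed sequence under each hypothesis: P(data | r = 1) = (1/6)(5/6)(1/6) = 5/216; P(data | r = 2) = (2/6)(4/6)(2/6) = 2/27; P(data | r = 4) = (4/6)(2/6)(4/6) = 4/27.
Multiplying each by its prior: 1/4 · 5/216 = 5/864, 1/2 · 2/27 = 1/27, 1/4 · 4/27 = 1/27; these sum to 23/288.
So P(r = 4 | data) = (1/27) / (23/288) = 32/69.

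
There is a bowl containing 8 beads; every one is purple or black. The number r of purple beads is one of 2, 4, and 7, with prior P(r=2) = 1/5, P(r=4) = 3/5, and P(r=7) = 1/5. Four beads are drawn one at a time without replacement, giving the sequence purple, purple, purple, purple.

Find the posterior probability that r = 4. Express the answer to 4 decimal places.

0.0789

For each hypothesis, P(data | H) works out to: P(data | r = 2) = (2/8)(1/7)(0/6) = 0; P(data | r = 4) = (4/8)(3/7)(2/6)(1/5) = 1/70; P(data | r = 7) = (7/8)(6/7)(5/6)(4/5) = 1/2.
Multiplying each by its prior: 1/5 · 0 = 0, 3/5 · 1/70 = 3/350, 1/5 · 1/2 = 1/10; with total 19/175.
So P(r = 4 | data) = (3/350) / (19/175) = 3/38.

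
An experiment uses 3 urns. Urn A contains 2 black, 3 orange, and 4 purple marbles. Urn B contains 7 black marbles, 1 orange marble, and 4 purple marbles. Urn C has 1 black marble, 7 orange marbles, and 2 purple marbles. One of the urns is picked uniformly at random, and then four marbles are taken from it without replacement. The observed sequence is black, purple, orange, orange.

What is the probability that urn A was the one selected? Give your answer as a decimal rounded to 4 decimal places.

0.4878

Under each hypothesis, the probability of the observed sequence is: P(data | urn A) = (2/9)(4/8)(3/7)(2/6) = 0.015873; P(data | urn B) = (7/12)(4/11)(1/10)(0/9) = 0; P(data | urn C) = (1/10)(2/9)(7/8)(6/7) = 0.016667.
The prior-weighted likelihoods are 1/3 · 0.015873 = 0.005291, 1/3 · 0 = 0, 1/3 · 0.016667 = 0.0055556; summing to 0.010847.
By Bayes' rule, P(urn A | data) = (0.005291) / (0.010847) = 0.4878.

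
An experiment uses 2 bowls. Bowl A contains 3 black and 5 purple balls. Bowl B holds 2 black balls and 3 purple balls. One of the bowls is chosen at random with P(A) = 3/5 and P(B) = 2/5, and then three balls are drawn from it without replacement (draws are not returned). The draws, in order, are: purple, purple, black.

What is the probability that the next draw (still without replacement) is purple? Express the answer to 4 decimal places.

Compute the likelihood of the observed sequence for each case: P(data | bowl A) = (5/8)(4/7)(3/6) = 5/28; P(data | bowl B) = (3/5)(2/4)(2/3) = 1/5.
The prior-weighted likelihoods are 3/5 · 5/28 = 3/28, 2/5 · 1/5 = 2/25; with total 131/700.
Normalising, the posterior is P(bowl A | data) = 75/131, P(bowl B | data) = 56/131.
The predictive probability is P(purple next | data) = (3/5)(75/131) + (1/2)(56/131) = 73/131.

0.5573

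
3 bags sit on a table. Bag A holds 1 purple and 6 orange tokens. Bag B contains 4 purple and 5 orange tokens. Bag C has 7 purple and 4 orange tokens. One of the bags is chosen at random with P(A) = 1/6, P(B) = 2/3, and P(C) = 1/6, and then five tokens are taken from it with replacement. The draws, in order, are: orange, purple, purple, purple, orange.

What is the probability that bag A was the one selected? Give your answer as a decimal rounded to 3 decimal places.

0.015

The likelihood of the observed sequence under each hypothesis: P(data | bag A) = (6/7)(1/7)(1/7)(1/7)(6/7) = 0.002142; P(data | bag B) = (5/9)(4/9)(4/9)(4/9)(5/9) = 0.027096; P(data | bag C) = (4/11)(7/11)(7/11)(7/11)(4/11) = 0.034076.
Weighting by the prior gives 1/6 · 0.002142 = 0.00035699, 2/3 · 0.027096 = 0.018064, 1/6 · 0.034076 = 0.0056794; these sum to 0.0241.
So P(bag A | data) = (0.00035699) / (0.0241) = 0.014813.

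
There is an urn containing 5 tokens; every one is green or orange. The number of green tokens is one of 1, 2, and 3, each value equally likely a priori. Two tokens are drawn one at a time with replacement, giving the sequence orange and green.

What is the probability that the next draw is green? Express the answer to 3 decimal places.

Compute the likelihood of the observed sequence for each case: P(data | r = 1) = (4/5)(1/5) = 4/25; P(data | r = 2) = (3/5)(2/5) = 6/25; P(data | r = 3) = (2/5)(3/5) = 6/25.
The prior-weighted likelihoods are 1/3 · 4/25 = 4/75, 1/3 · 6/25 = 2/25, 1/3 · 6/25 = 2/25; summing to 16/75.
The posterior is then P(r = 1 | data) = 1/4, P(r = 2 | data) = 3/8, P(r = 3 | data) = 3/8.
Averaging over the posterior, P(green next | data) = (1/5)(1/4) + (2/5)(3/8) + (3/5)(3/8) = 17/40.

0.425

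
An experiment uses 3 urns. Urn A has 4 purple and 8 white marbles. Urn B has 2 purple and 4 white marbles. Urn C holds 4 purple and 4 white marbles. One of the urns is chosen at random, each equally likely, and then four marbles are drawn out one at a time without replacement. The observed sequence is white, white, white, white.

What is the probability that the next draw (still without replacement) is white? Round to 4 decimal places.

0.3180

For each hypothesis, P(data | H) works out to: P(data | urn A) = (8/12)(7/11)(6/10)(5/9) = 0.14141; P(data | urn B) = (4/6)(3/5)(2/4)(1/3) = 0.066667; P(data | urn C) = (4/8)(3/7)(2/6)(1/5) = 0.014286.
The prior-weighted likelihoods are 1/3 · 0.14141 = 0.047138, 1/3 · 0.066667 = 0.022222, 1/3 · 0.014286 = 0.0047619; summing to 0.074122.
The posterior is then P(urn A | data) = 0.63595, P(urn B | data) = 0.29981, P(urn C | data) = 0.064244.
So P(white next | data) = Σ P(white next | H) P(H | data) = (1/2)(0.63595) + (0)(0.29981) + (0)(0.064244) = 0.31798.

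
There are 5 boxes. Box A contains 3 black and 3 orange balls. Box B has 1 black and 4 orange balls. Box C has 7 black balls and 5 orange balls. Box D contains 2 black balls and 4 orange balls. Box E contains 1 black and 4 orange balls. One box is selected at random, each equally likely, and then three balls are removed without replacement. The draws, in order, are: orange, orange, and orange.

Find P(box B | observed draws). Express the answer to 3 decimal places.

0.365

For each hypothesis, P(data | H) works out to: P(data | box A) = (3/6)(2/5)(1/4) = 0.05; P(data | box B) = (4/5)(3/4)(2/3) = 0.4; P(data | box C) = (5/12)(4/11)(3/10) = 0.045455; P(data | box D) = (4/6)(3/5)(2/4) = 0.2; P(data | box E) = (4/5)(3/4)(2/3) = 0.4.
The prior-weighted likelihoods are 1/5 · 0.05 = 0.01, 1/5 · 0.4 = 0.08, 1/5 · 0.045455 = 0.0090909, 1/5 · 0.2 = 0.04, 1/5 · 0.4 = 0.08; summing to 0.21909.
So P(box B | data) = (0.08) / (0.21909) = 0.36515.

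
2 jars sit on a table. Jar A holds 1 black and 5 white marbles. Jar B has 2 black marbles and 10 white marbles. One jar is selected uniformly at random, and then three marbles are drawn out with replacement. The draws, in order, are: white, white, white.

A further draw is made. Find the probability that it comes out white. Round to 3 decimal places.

The likelihood of the observed sequence under each hypothesis: P(data | jar A) = (5/6)(5/6)(5/6) = 125/216; P(data | jar B) = (10/12)(10/12)(10/12) = 125/216.
The prior-weighted likelihoods are 1/2 · 125/216 = 125/432, 1/2 · 125/216 = 125/432; these sum to 125/216.
The posterior is then P(jar A | data) = 1/2, P(jar B | data) = 1/2.
Averaging over the posterior, P(white next | data) = (5/6)(1/2) + (5/6)(1/2) = 5/6.

0.833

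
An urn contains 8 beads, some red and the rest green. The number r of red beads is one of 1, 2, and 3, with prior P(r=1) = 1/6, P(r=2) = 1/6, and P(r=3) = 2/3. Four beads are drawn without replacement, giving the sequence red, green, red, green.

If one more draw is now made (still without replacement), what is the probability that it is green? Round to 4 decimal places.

0.7778

Under each hypothesis, the probability of the observed sequence is: P(data | r = 1) = (1/8)(7/7)(0/6) = 0; P(data | r = 2) = (2/8)(6/7)(1/6)(5/5) = 1/28; P(data | r = 3) = (3/8)(5/7)(2/6)(4/5) = 1/14.
Weighting by the prior gives 1/6 · 0 = 0, 1/6 · 1/28 = 1/168, 2/3 · 1/14 = 1/21; these sum to 3/56.
Dividing through by the total gives posterior P(r = 1 | data) = 0, P(r = 2 | data) = 1/9, P(r = 3 | data) = 8/9.
The predictive probability is P(green next | data) = (1)(1/9) + (3/4)(8/9) = 7/9.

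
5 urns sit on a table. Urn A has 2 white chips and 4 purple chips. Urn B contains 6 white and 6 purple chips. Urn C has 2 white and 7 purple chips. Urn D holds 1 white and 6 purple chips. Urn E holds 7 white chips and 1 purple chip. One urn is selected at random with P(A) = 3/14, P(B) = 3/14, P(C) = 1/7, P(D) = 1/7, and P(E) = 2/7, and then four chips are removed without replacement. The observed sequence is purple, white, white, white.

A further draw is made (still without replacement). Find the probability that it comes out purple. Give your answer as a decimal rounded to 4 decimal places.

0.1667

The likelihood of the observed sequence under each hypothesis: P(data | urn A) = (4/6)(2/5)(1/4)(0/3) = 0; P(data | urn B) = (6/12)(6/11)(5/10)(4/9) = 2/33; P(data | urn C) = (7/9)(2/8)(1/7)(0/6) = 0; P(data | urn D) = (6/7)(1/6)(0/5) = 0; P(data | urn E) = (1/8)(7/7)(6/6)(5/5) = 1/8.
Multiplying each by its prior: 3/14 · 0 = 0, 3/14 · 2/33 = 1/77, 1/7 · 0 = 0, 1/7 · 0 = 0, 2/7 · 1/8 = 1/28; these sum to 15/308.
Normalising, the posterior is P(urn A | data) = 0, P(urn B | data) = 4/15, P(urn C | data) = 0, P(urn D | data) = 0, P(urn E | data) = 11/15.
So P(purple next | data) = Σ P(purple next | H) P(H | data) = (5/8)(4/15) + (0)(11/15) = 1/6.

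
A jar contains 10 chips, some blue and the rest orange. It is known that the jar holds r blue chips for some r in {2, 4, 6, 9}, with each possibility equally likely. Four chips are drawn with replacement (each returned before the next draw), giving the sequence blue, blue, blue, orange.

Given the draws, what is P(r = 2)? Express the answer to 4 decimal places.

Compute the likelihood of the observed sequence for each case: P(data | r = 2) = (2/10)(2/10)(2/10)(8/10) = 0.0064; P(data | r = 4) = (4/10)(4/10)(4/10)(6/10) = 0.0384; P(data | r = 6) = (6/10)(6/10)(6/10)(4/10) = 0.0864; P(data | r = 9) = (9/10)(9/10)(9/10)(1/10) = 0.0729.
The prior-weighted likelihoods are 1/4 · 0.0064 = 0.0016, 1/4 · 0.0384 = 0.0096, 1/4 · 0.0864 = 0.0216, 1/4 · 0.0729 = 0.018225; these sum to 0.051025.
Therefore the posterior P(r = 2 | data) = (0.0016) / (0.051025) = 0.031357.

0.0314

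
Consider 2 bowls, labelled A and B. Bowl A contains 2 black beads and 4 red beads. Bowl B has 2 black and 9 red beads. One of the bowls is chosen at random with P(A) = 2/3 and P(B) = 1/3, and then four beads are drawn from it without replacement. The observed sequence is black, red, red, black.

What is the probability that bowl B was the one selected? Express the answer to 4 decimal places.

0.1200

The likelihood of the observed sequence under each hypothesis: P(data | bowl A) = (2/6)(4/5)(3/4)(1/3) = 1/15; P(data | bowl B) = (2/11)(9/10)(8/9)(1/8) = 1/55.
Multiplying each by its prior: 2/3 · 1/15 = 2/45, 1/3 · 1/55 = 1/165; summing to 5/99.
Hence P(bowl B | data) = (1/165) / (5/99) = 3/25.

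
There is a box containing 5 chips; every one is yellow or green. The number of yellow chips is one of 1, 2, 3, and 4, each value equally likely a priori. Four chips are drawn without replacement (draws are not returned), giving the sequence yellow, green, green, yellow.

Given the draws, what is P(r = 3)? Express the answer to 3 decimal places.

For each hypothesis, P(data | H) works out to: P(data | r = 1) = (1/5)(4/4)(3/3)(0/2) = 0; P(data | r = 2) = (2/5)(3/4)(2/3)(1/2) = 1/10; P(data | r = 3) = (3/5)(2/4)(1/3)(2/2) = 1/10; P(data | r = 4) = (4/5)(1/4)(0/3) = 0.
Weighting by the prior gives 1/4 · 0 = 0, 1/4 · 1/10 = 1/40, 1/4 · 1/10 = 1/40, 1/4 · 0 = 0; these sum to 1/20.
Hence P(r = 3 | data) = (1/40) / (1/20) = 1/2.

0.500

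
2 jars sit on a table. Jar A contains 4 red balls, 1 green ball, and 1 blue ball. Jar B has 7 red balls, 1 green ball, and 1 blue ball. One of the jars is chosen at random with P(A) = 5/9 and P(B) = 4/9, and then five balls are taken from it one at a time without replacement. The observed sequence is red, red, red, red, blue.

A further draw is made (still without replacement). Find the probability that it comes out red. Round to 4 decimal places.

0.4286

Compute the likelihood of the observed sequence for each case: P(data | jar A) = (4/6)(3/5)(2/4)(1/3)(1/2) = 1/30; P(data | jar B) = (7/9)(6/8)(5/7)(4/6)(1/5) = 1/18.
Multiplying each by its prior: 5/9 · 1/30 = 1/54, 4/9 · 1/18 = 2/81; summing to 7/162.
Dividing through by the total gives posterior P(jar A | data) = 3/7, P(jar B | data) = 4/7.
The predictive probability is P(red next | data) = (0)(3/7) + (3/4)(4/7) = 3/7.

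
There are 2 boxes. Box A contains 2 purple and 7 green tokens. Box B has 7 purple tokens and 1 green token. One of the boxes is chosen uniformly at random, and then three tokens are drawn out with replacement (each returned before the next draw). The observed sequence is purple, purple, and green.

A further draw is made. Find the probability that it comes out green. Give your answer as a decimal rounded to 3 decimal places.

Under each hypothesis, the probability of the observed sequence is: P(data | box A) = (2/9)(2/9)(7/9) = 0.038409; P(data | box B) = (7/8)(7/8)(1/8) = 0.095703.
Multiplying each by its prior: 1/2 · 0.038409 = 0.019204, 1/2 · 0.095703 = 0.047852; with total 0.067056.
Dividing through by the total gives posterior P(box A | data) = 0.28639, P(box B | data) = 0.71361.
So P(green next | data) = Σ P(green next | H) P(H | data) = (7/9)(0.28639) + (1/8)(0.71361) = 0.31195.

0.312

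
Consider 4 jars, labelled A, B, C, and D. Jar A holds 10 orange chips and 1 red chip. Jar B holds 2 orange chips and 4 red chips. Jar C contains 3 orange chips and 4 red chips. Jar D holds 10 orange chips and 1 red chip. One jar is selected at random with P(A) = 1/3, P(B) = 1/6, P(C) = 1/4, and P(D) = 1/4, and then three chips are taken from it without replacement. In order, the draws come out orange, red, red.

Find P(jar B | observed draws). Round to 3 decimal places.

0.438

For each hypothesis, P(data | H) works out to: P(data | jar A) = (10/11)(1/10)(0/9) = 0; P(data | jar B) = (2/6)(4/5)(3/4) = 1/5; P(data | jar C) = (3/7)(4/6)(3/5) = 6/35; P(data | jar D) = (10/11)(1/10)(0/9) = 0.
The prior-weighted likelihoods are 1/3 · 0 = 0, 1/6 · 1/5 = 1/30, 1/4 · 6/35 = 3/70, 1/4 · 0 = 0; with total 8/105.
Therefore the posterior P(jar B | data) = (1/30) / (8/105) = 7/16.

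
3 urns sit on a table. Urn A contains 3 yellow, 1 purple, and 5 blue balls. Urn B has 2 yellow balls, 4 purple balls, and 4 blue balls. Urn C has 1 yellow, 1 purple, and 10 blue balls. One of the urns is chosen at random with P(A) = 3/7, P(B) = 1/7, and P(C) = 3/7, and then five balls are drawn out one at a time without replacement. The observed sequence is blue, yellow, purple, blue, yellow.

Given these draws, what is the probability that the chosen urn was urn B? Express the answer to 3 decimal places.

Compute the likelihood of the observed sequence for each case: P(data | urn A) = (5/9)(3/8)(1/7)(4/6)(2/5) = 0.0079365; P(data | urn B) = (4/10)(2/9)(4/8)(3/7)(1/6) = 0.0031746; P(data | urn C) = (10/12)(1/11)(1/10)(9/9)(0/8) = 0.
Multiplying each by its prior: 3/7 · 0.0079365 = 0.0034014, 1/7 · 0.0031746 = 0.00045351, 3/7 · 0 = 0; summing to 0.0038549.
By Bayes' rule, P(urn B | data) = (0.00045351) / (0.0038549) = 0.11765.

0.118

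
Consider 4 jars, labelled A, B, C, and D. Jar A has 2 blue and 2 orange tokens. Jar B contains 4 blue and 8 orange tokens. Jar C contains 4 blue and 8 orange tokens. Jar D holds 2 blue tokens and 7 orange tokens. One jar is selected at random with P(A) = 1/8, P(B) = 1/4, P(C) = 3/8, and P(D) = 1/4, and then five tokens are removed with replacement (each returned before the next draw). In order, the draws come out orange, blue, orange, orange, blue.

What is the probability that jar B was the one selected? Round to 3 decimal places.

0.272

Compute the likelihood of the observed sequence for each case: P(data | jar A) = (2/4)(2/4)(2/4)(2/4)(2/4) = 0.03125; P(data | jar B) = (8/12)(4/12)(8/12)(8/12)(4/12) = 0.032922; P(data | jar C) = (8/12)(4/12)(8/12)(8/12)(4/12) = 0.032922; P(data | jar D) = (7/9)(2/9)(7/9)(7/9)(2/9) = 0.023235.
Weighting by the prior gives 1/8 · 0.03125 = 0.0039062, 1/4 · 0.032922 = 0.0082305, 3/8 · 0.032922 = 0.012346, 1/4 · 0.023235 = 0.0058087; with total 0.030291.
By Bayes' rule, P(jar B | data) = (0.0082305) / (0.030291) = 0.27171.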